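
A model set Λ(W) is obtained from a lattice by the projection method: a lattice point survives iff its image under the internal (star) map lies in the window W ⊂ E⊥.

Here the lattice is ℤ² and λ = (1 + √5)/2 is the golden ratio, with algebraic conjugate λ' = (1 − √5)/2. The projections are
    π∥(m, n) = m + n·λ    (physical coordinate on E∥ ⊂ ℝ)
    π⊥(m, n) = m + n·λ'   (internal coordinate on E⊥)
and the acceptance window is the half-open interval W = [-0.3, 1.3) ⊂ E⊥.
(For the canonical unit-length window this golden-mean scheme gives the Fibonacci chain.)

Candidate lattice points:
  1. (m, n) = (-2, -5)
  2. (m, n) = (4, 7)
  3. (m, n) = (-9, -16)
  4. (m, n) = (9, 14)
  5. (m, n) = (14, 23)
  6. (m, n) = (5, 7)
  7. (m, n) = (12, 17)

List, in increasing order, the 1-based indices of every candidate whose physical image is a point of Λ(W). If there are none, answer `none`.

Compute λ' = (1−√5)/2 = -0.6180, so π⊥(m,n) = m -0.6180·n.
#1 (-2,-5): internal coord -2 + (-5)·λ' = +1.0902; +1.0902 ∈ [-0.3, 1.3) → IN Λ
#2 (4,7): internal coord 4 + (7)·λ' = -0.3262; -0.3262 ∉ [-0.3, 1.3) → out
#3 (-9,-16): internal coord -9 + (-16)·λ' = +0.8885; +0.8885 ∈ [-0.3, 1.3) → IN Λ
#4 (9,14): internal coord 9 + (14)·λ' = +0.3475; +0.3475 ∈ [-0.3, 1.3) → IN Λ
#5 (14,23): internal coord 14 + (23)·λ' = -0.2148; -0.2148 ∈ [-0.3, 1.3) → IN Λ
#6 (5,7): internal coord 5 + (7)·λ' = +0.6738; +0.6738 ∈ [-0.3, 1.3) → IN Λ
#7 (12,17): internal coord 12 + (17)·λ' = +1.4934; +1.4934 ∉ [-0.3, 1.3) → out

1, 3, 4, 5, 6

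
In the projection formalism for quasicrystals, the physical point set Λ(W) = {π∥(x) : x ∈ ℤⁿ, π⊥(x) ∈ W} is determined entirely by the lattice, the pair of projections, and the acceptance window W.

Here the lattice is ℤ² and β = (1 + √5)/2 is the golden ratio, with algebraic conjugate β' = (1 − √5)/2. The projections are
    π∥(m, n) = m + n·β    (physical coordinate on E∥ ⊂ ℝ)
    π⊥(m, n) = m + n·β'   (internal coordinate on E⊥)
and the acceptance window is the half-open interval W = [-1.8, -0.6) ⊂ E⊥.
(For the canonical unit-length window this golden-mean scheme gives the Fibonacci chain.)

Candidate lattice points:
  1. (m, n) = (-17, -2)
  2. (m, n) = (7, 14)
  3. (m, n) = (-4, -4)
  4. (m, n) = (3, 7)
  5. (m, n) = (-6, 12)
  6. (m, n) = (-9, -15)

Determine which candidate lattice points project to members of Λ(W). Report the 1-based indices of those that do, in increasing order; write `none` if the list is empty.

2, 3, 4

Compute β' = (1−√5)/2 = -0.6180, so π⊥(m,n) = m -0.6180·n.
#1 (-17,-2): internal coord -17 + (-2)·β' = -15.7639; -15.7639 ∉ [-1.8, -0.6) → out
#2 (7,14): internal coord 7 + (14)·β' = -1.6525; -1.6525 ∈ [-1.8, -0.6) → IN Λ
#3 (-4,-4): internal coord -4 + (-4)·β' = -1.5279; -1.5279 ∈ [-1.8, -0.6) → IN Λ
#4 (3,7): internal coord 3 + (7)·β' = -1.3262; -1.3262 ∈ [-1.8, -0.6) → IN Λ
#5 (-6,12): internal coord -6 + (12)·β' = -13.4164; -13.4164 ∉ [-1.8, -0.6) → out
#6 (-9,-15): internal coord -9 + (-15)·β' = +0.2705; +0.2705 ∉ [-1.8, -0.6) → out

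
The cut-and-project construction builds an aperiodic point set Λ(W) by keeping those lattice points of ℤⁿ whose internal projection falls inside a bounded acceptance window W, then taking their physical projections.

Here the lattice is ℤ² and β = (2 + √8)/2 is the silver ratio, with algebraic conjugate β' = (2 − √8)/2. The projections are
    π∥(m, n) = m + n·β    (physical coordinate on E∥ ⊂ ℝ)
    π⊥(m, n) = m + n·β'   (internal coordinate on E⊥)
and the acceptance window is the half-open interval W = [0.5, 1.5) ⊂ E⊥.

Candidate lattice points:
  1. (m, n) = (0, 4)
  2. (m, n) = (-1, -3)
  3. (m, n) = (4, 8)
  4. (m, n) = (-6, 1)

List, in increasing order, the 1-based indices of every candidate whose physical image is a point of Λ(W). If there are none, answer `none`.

3

β' = (2−√8)/2 ≈ -0.414214.
[1] lift (0,4): star map gives -1.656854; window check 0.5 ≤ -1.656854 < 1.5 is false → out
[2] lift (-1,-3): star map gives 0.242641; window check 0.5 ≤ 0.242641 < 1.5 is false → out
[3] lift (4,8): star map gives 0.686292; window check 0.5 ≤ 0.686292 < 1.5 is true → IN Λ
[4] lift (-6,1): star map gives -6.414214; window check 0.5 ≤ -6.414214 < 1.5 is false → out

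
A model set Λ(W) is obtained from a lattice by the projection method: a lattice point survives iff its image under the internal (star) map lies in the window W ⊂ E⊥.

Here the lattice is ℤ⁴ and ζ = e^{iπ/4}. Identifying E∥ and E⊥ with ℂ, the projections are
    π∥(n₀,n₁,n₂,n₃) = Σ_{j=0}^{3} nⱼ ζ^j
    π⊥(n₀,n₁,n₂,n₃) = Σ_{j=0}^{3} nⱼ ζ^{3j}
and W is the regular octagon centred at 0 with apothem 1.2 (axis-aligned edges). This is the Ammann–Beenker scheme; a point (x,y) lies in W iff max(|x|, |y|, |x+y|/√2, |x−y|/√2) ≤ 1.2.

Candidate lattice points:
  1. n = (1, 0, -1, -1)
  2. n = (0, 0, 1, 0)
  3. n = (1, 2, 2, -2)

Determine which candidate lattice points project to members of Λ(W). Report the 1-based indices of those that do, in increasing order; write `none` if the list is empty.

π⊥(n) = n₀ + n₁ζ³ + n₂ζ⁶ + n₃ζ⁹ where ζ = e^{iπ/4}.
#1 (1, 0, -1, -1): internal (0.292893, 0.292893); octagon support 0.414214 vs apothem 1.2 → ∈ W
#2 (0, 0, 1, 0): internal (0.000000, -1.000000); octagon support 1.000000 vs apothem 1.2 → ∈ W
#3 (1, 2, 2, -2): internal (-1.828427, -2.000000); octagon support 2.707107 vs apothem 1.2 → ∉ W

1, 2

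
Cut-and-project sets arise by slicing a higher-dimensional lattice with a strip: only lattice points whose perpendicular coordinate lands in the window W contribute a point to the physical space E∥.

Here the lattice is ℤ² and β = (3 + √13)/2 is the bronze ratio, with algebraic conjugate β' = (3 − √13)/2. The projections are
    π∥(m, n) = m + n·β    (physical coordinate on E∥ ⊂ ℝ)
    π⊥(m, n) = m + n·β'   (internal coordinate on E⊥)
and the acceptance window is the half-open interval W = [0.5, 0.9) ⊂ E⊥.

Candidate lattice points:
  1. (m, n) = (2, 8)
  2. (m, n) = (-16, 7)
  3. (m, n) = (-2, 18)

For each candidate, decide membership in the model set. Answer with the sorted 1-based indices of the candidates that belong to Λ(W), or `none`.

β' = (3−√13)/2 ≈ -0.302776.
candidate 1: (m,n)=(2,8) → π∥ = 2+8·β ≈ 28.422205, π⊥ = 2+8·β' ≈ -0.422205 ∉ [0.5, 0.9) ⇒ out
candidate 2: (m,n)=(-16,7) → π∥ = -16+7·β ≈ 7.119429, π⊥ = -16+7·β' ≈ -18.119429 ∉ [0.5, 0.9) ⇒ out
candidate 3: (m,n)=(-2,18) → π∥ = -2+18·β ≈ 57.449961, π⊥ = -2+18·β' ≈ -7.449961 ∉ [0.5, 0.9) ⇒ out

none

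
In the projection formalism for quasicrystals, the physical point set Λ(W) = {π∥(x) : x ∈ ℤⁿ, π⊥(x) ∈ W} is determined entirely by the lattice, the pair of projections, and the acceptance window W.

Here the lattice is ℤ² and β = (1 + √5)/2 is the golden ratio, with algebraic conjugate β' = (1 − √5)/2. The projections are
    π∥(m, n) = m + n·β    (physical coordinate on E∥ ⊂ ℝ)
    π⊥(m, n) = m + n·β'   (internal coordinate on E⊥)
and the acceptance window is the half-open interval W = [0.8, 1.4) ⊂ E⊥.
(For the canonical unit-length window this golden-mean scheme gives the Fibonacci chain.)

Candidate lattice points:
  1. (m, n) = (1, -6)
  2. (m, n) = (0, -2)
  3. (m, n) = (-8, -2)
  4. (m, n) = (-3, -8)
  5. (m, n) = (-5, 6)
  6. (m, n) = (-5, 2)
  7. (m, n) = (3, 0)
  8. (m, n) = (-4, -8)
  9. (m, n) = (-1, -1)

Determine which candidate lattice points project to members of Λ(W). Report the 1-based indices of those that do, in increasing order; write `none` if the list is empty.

2, 8

β' = (1−√5)/2 ≈ -0.6180.
[1] lift (1,-6): star map gives 4.7082; window check 0.8 ≤ 4.7082 < 1.4 is false → out
[2] lift (0,-2): star map gives 1.2361; window check 0.8 ≤ 1.2361 < 1.4 is true → IN Λ
[3] lift (-8,-2): star map gives -6.7639; window check 0.8 ≤ -6.7639 < 1.4 is false → out
[4] lift (-3,-8): star map gives 1.9443; window check 0.8 ≤ 1.9443 < 1.4 is false → out
[5] lift (-5,6): star map gives -8.7082; window check 0.8 ≤ -8.7082 < 1.4 is false → out
[6] lift (-5,2): star map gives -6.2361; window check 0.8 ≤ -6.2361 < 1.4 is false → out
[7] lift (3,0): star map gives 3.0000; window check 0.8 ≤ 3.0000 < 1.4 is false → out
[8] lift (-4,-8): star map gives 0.9443; window check 0.8 ≤ 0.9443 < 1.4 is true → IN Λ
[9] lift (-1,-1): star map gives -0.3820; window check 0.8 ≤ -0.3820 < 1.4 is false → out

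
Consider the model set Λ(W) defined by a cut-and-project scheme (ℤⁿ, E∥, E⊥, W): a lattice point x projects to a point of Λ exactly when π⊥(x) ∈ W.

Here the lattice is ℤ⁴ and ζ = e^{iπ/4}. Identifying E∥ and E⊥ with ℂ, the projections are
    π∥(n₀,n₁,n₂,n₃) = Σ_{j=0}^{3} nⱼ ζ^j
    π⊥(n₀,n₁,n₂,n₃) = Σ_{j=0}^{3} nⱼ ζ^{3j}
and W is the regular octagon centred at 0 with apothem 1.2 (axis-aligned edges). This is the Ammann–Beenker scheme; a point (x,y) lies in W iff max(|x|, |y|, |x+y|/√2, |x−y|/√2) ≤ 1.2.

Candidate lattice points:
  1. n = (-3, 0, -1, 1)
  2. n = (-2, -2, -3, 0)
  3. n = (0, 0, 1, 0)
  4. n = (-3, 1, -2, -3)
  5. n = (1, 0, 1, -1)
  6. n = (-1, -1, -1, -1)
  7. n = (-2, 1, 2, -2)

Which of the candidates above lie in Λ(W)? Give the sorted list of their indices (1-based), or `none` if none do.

3, 6

Internal map: ζ^{3j} for j=0..3 gives (1,0), (−√2/2,√2/2), (0,−1), (√2/2,√2/2).
#1 (-3, 0, -1, 1): internal (-2.2929, 1.7071); octagon support 2.8284 vs apothem 1.2 → ∉ W
#2 (-2, -2, -3, 0): internal (-0.5858, 1.5858); octagon support 1.5858 vs apothem 1.2 → ∉ W
#3 (0, 0, 1, 0): internal (0.0000, -1.0000); octagon support 1.0000 vs apothem 1.2 → ∈ W
#4 (-3, 1, -2, -3): internal (-5.8284, 0.5858); octagon support 5.8284 vs apothem 1.2 → ∉ W
#5 (1, 0, 1, -1): internal (0.2929, -1.7071); octagon support 1.7071 vs apothem 1.2 → ∉ W
#6 (-1, -1, -1, -1): internal (-1.0000, -0.4142); octagon support 1.0000 vs apothem 1.2 → ∈ W
#7 (-2, 1, 2, -2): internal (-4.1213, -2.7071); octagon support 4.8284 vs apothem 1.2 → ∉ W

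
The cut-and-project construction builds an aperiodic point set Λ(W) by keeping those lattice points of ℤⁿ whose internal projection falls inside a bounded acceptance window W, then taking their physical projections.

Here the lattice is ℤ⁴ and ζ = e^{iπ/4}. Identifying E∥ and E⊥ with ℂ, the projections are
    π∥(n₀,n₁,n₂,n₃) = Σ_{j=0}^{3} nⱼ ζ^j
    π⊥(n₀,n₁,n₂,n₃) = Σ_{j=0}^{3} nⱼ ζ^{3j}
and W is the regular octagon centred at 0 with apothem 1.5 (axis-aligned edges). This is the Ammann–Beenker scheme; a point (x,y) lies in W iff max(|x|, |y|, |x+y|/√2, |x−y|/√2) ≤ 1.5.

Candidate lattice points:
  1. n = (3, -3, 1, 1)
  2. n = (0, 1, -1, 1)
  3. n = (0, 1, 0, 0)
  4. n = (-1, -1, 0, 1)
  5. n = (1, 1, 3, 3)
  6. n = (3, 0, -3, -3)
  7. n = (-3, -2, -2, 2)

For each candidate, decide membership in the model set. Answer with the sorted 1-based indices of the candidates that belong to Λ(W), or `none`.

3, 4, 6

With ζ = e^{iπ/4} the internal vectors are ζ^0,ζ^3,ζ^6,ζ^9.
candidate 1: n = (3, -3, 1, 1) → π⊥ ≈ (+5.828427, -2.414214); max(|x|,|y|,|x±y|/√2) = 5.828427 > 1.5 ⇒ ∉ W
candidate 2: n = (0, 1, -1, 1) → π⊥ ≈ (+0.000000, +2.414214); max(|x|,|y|,|x±y|/√2) = 2.414214 > 1.5 ⇒ ∉ W
candidate 3: n = (0, 1, 0, 0) → π⊥ ≈ (-0.707107, +0.707107); max(|x|,|y|,|x±y|/√2) = 1.000000 ≤ 1.5 ⇒ ∈ W
candidate 4: n = (-1, -1, 0, 1) → π⊥ ≈ (+0.414214, +0.000000); max(|x|,|y|,|x±y|/√2) = 0.414214 ≤ 1.5 ⇒ ∈ W
candidate 5: n = (1, 1, 3, 3) → π⊥ ≈ (+2.414214, -0.171573); max(|x|,|y|,|x±y|/√2) = 2.414214 > 1.5 ⇒ ∉ W
candidate 6: n = (3, 0, -3, -3) → π⊥ ≈ (+0.878680, +0.878680); max(|x|,|y|,|x±y|/√2) = 1.242641 ≤ 1.5 ⇒ ∈ W
candidate 7: n = (-3, -2, -2, 2) → π⊥ ≈ (-0.171573, +2.000000); max(|x|,|y|,|x±y|/√2) = 2.000000 > 1.5 ⇒ ∉ W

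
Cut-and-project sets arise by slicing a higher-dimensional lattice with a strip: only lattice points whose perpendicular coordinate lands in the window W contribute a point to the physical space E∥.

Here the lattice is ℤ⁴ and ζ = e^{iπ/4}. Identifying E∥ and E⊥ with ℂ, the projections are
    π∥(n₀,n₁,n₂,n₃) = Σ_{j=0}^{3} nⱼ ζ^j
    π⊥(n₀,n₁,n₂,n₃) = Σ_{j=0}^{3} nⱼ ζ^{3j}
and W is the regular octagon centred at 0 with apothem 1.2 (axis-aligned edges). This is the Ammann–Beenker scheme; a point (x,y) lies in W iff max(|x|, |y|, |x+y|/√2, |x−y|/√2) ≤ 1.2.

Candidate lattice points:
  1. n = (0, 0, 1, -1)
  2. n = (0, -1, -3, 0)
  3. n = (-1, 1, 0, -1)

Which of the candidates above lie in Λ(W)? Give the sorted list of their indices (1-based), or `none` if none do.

Internal map: ζ^{3j} for j=0..3 gives (1,0), (−√2/2,√2/2), (0,−1), (√2/2,√2/2).
#1 (0, 0, 1, -1): internal (-0.707107, -1.707107); octagon support 1.707107 vs apothem 1.2 → ∉ W
#2 (0, -1, -3, 0): internal (0.707107, 2.292893); octagon support 2.292893 vs apothem 1.2 → ∉ W
#3 (-1, 1, 0, -1): internal (-2.414214, 0.000000); octagon support 2.414214 vs apothem 1.2 → ∉ W

none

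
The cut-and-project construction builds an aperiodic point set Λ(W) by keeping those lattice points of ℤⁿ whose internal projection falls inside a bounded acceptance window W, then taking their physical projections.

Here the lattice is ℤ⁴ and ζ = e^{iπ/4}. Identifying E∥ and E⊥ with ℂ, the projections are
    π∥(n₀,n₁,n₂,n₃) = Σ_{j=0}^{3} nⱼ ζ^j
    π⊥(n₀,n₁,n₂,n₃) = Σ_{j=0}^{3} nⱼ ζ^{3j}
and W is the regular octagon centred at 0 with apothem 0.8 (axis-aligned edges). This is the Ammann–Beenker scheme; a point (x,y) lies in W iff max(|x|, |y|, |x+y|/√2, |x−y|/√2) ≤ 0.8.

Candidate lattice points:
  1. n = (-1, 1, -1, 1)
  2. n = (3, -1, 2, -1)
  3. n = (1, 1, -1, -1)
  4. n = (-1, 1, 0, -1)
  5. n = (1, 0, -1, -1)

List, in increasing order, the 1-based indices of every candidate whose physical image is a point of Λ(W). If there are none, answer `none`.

With ζ = e^{iπ/4} the internal vectors are ζ^0,ζ^3,ζ^6,ζ^9.
candidate 1: n = (-1, 1, -1, 1) → π⊥ ≈ (-1.0000, +2.4142); max(|x|,|y|,|x±y|/√2) = 2.4142 > 0.8 ⇒ ∉ W
candidate 2: n = (3, -1, 2, -1) → π⊥ ≈ (+3.0000, -3.4142); max(|x|,|y|,|x±y|/√2) = 4.5355 > 0.8 ⇒ ∉ W
candidate 3: n = (1, 1, -1, -1) → π⊥ ≈ (-0.4142, +1.0000); max(|x|,|y|,|x±y|/√2) = 1.0000 > 0.8 ⇒ ∉ W
candidate 4: n = (-1, 1, 0, -1) → π⊥ ≈ (-2.4142, +0.0000); max(|x|,|y|,|x±y|/√2) = 2.4142 > 0.8 ⇒ ∉ W
candidate 5: n = (1, 0, -1, -1) → π⊥ ≈ (+0.2929, +0.2929); max(|x|,|y|,|x±y|/√2) = 0.4142 ≤ 0.8 ⇒ ∈ W

5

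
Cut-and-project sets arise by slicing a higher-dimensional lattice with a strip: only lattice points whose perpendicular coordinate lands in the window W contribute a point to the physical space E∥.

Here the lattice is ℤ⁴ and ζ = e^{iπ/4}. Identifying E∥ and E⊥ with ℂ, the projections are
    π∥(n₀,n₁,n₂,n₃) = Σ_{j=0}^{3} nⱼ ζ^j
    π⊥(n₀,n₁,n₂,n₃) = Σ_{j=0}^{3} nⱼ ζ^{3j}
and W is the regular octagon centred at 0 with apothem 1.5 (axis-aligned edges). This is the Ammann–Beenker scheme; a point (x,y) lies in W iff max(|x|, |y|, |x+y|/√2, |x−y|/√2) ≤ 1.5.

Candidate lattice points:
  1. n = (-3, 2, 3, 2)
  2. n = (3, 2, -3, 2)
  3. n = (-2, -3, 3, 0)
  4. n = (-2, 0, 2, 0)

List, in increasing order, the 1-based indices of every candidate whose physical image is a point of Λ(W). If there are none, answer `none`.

none

With ζ = e^{iπ/4} the internal vectors are ζ^0,ζ^3,ζ^6,ζ^9.
candidate 1: n = (-3, 2, 3, 2) → π⊥ ≈ (-3.00000, -0.17157); max(|x|,|y|,|x±y|/√2) = 3.00000 > 1.5 ⇒ ∉ W
candidate 2: n = (3, 2, -3, 2) → π⊥ ≈ (+3.00000, +5.82843); max(|x|,|y|,|x±y|/√2) = 6.24264 > 1.5 ⇒ ∉ W
candidate 3: n = (-2, -3, 3, 0) → π⊥ ≈ (+0.12132, -5.12132); max(|x|,|y|,|x±y|/√2) = 5.12132 > 1.5 ⇒ ∉ W
candidate 4: n = (-2, 0, 2, 0) → π⊥ ≈ (-2.00000, -2.00000); max(|x|,|y|,|x±y|/√2) = 2.82843 > 1.5 ⇒ ∉ W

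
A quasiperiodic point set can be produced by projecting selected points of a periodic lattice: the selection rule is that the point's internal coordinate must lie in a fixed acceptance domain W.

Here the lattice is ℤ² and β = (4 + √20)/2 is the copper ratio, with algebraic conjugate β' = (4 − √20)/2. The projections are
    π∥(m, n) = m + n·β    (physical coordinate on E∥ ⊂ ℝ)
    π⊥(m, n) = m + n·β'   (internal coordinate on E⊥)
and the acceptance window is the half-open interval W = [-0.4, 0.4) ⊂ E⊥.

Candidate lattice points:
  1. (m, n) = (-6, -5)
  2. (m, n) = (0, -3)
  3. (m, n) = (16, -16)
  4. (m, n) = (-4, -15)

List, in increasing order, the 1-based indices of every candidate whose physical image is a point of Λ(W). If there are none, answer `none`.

none

Compute β' = (4−√20)/2 = -0.236068, so π⊥(m,n) = m -0.236068·n.
#1 (-6,-5): internal coord -6 + (-5)·β' = -4.819660; -4.819660 ∉ [-0.4, 0.4) → out
#2 (0,-3): internal coord 0 + (-3)·β' = +0.708204; +0.708204 ∉ [-0.4, 0.4) → out
#3 (16,-16): internal coord 16 + (-16)·β' = +19.777088; +19.777088 ∉ [-0.4, 0.4) → out
#4 (-4,-15): internal coord -4 + (-15)·β' = -0.458980; -0.458980 ∉ [-0.4, 0.4) → out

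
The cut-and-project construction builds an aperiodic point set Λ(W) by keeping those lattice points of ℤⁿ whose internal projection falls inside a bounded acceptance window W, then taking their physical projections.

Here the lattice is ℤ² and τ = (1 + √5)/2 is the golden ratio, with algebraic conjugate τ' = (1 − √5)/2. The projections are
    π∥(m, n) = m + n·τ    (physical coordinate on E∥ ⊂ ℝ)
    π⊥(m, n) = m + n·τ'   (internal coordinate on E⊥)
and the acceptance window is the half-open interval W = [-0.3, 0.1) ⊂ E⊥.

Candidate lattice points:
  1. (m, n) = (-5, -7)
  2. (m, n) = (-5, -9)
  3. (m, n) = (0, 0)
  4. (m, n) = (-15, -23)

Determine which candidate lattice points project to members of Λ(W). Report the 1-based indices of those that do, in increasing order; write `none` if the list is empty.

3

Compute τ' = (1−√5)/2 = -0.618034, so π⊥(m,n) = m -0.618034·n.
candidate 1: (m,n)=(-5,-7) → π∥ = -5-7·τ ≈ -16.326238, π⊥ = -5-7·τ' ≈ -0.673762 ∉ [-0.3, 0.1) ⇒ out
candidate 2: (m,n)=(-5,-9) → π∥ = -5-9·τ ≈ -19.562306, π⊥ = -5-9·τ' ≈ 0.562306 ∉ [-0.3, 0.1) ⇒ out
candidate 3: (m,n)=(0,0) → π∥ = 0+0·τ ≈ 0.000000, π⊥ = 0+0·τ' ≈ 0.000000 ∈ [-0.3, 0.1) ⇒ IN Λ
candidate 4: (m,n)=(-15,-23) → π∥ = -15-23·τ ≈ -52.214782, π⊥ = -15-23·τ' ≈ -0.785218 ∉ [-0.3, 0.1) ⇒ out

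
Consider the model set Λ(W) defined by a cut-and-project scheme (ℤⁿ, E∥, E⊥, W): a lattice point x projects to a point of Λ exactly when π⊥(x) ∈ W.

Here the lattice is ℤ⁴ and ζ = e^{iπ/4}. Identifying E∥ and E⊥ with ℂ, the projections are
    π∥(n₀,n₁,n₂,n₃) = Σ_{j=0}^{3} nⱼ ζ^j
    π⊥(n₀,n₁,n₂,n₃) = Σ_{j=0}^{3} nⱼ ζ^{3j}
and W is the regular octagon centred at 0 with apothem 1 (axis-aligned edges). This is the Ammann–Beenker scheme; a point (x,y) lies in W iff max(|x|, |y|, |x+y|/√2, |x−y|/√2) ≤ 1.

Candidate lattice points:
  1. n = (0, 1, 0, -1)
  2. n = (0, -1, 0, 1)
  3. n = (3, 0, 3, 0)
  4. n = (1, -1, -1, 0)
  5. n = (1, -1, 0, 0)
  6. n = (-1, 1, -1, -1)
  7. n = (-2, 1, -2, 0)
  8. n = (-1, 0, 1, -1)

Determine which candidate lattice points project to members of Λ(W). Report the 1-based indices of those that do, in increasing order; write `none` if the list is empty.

Internal map: ζ^{3j} for j=0..3 gives (1,0), (−√2/2,√2/2), (0,−1), (√2/2,√2/2).
#1 (0, 1, 0, -1): internal (-1.4142, 0.0000); octagon support 1.4142 vs apothem 1 → ∉ W
#2 (0, -1, 0, 1): internal (1.4142, 0.0000); octagon support 1.4142 vs apothem 1 → ∉ W
#3 (3, 0, 3, 0): internal (3.0000, -3.0000); octagon support 4.2426 vs apothem 1 → ∉ W
#4 (1, -1, -1, 0): internal (1.7071, 0.2929); octagon support 1.7071 vs apothem 1 → ∉ W
#5 (1, -1, 0, 0): internal (1.7071, -0.7071); octagon support 1.7071 vs apothem 1 → ∉ W
#6 (-1, 1, -1, -1): internal (-2.4142, 1.0000); octagon support 2.4142 vs apothem 1 → ∉ W
#7 (-2, 1, -2, 0): internal (-2.7071, 2.7071); octagon support 3.8284 vs apothem 1 → ∉ W
#8 (-1, 0, 1, -1): internal (-1.7071, -1.7071); octagon support 2.4142 vs apothem 1 → ∉ W

none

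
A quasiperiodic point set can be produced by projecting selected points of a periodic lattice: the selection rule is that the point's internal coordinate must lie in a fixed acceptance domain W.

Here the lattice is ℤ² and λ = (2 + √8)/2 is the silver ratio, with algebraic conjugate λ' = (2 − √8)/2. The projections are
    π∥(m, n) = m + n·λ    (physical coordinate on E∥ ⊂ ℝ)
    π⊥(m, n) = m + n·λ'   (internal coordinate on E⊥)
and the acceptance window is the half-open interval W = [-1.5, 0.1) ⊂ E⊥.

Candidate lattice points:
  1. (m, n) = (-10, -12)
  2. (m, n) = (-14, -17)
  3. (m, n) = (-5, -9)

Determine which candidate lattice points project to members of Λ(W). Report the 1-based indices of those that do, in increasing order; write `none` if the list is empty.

3

Compute λ' = (2−√8)/2 = -0.4142, so π⊥(m,n) = m -0.4142·n.
candidate 1: (m,n)=(-10,-12) → π∥ = -10-12·λ ≈ -38.9706, π⊥ = -10-12·λ' ≈ -5.0294 ∉ [-1.5, 0.1) ⇒ out
candidate 2: (m,n)=(-14,-17) → π∥ = -14-17·λ ≈ -55.0416, π⊥ = -14-17·λ' ≈ -6.9584 ∉ [-1.5, 0.1) ⇒ out
candidate 3: (m,n)=(-5,-9) → π∥ = -5-9·λ ≈ -26.7279, π⊥ = -5-9·λ' ≈ -1.2721 ∈ [-1.5, 0.1) ⇒ IN Λ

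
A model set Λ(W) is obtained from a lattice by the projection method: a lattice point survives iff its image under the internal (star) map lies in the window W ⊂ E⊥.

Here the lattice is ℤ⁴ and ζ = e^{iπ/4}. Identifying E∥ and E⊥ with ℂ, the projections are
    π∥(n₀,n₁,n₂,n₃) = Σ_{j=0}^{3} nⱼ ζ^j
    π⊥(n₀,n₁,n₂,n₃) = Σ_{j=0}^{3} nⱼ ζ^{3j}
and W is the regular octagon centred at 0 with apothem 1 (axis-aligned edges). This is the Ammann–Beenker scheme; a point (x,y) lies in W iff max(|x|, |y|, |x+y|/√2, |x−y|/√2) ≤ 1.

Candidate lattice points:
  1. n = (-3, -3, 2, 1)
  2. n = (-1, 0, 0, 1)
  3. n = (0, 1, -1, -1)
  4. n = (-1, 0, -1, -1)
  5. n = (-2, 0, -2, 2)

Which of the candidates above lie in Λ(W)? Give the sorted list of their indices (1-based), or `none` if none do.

With ζ = e^{iπ/4} the internal vectors are ζ^0,ζ^3,ζ^6,ζ^9.
#1 (-3, -3, 2, 1): internal (-0.171573, -3.414214); octagon support 3.414214 vs apothem 1 → ∉ W
#2 (-1, 0, 0, 1): internal (-0.292893, 0.707107); octagon support 0.707107 vs apothem 1 → ∈ W
#3 (0, 1, -1, -1): internal (-1.414214, 1.000000); octagon support 1.707107 vs apothem 1 → ∉ W
#4 (-1, 0, -1, -1): internal (-1.707107, 0.292893); octagon support 1.707107 vs apothem 1 → ∉ W
#5 (-2, 0, -2, 2): internal (-0.585786, 3.414214); octagon support 3.414214 vs apothem 1 → ∉ W

2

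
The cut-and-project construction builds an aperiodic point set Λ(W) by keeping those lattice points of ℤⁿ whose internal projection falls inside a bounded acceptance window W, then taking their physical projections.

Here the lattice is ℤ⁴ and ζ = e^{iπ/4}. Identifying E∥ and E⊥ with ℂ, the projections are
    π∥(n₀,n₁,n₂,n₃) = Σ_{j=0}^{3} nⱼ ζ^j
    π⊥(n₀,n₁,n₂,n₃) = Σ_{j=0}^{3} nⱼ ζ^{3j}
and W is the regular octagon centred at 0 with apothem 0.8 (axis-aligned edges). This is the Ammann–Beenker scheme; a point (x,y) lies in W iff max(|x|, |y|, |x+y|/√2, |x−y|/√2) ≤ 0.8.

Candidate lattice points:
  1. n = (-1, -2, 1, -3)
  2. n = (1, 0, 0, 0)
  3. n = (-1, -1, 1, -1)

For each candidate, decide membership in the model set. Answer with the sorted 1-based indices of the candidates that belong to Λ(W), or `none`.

With ζ = e^{iπ/4} the internal vectors are ζ^0,ζ^3,ζ^6,ζ^9.
candidate 1: n = (-1, -2, 1, -3) → π⊥ ≈ (-1.7071, -4.5355); max(|x|,|y|,|x±y|/√2) = 4.5355 > 0.8 ⇒ ∉ W
candidate 2: n = (1, 0, 0, 0) → π⊥ ≈ (+1.0000, +0.0000); max(|x|,|y|,|x±y|/√2) = 1.0000 > 0.8 ⇒ ∉ W
candidate 3: n = (-1, -1, 1, -1) → π⊥ ≈ (-1.0000, -2.4142); max(|x|,|y|,|x±y|/√2) = 2.4142 > 0.8 ⇒ ∉ W

none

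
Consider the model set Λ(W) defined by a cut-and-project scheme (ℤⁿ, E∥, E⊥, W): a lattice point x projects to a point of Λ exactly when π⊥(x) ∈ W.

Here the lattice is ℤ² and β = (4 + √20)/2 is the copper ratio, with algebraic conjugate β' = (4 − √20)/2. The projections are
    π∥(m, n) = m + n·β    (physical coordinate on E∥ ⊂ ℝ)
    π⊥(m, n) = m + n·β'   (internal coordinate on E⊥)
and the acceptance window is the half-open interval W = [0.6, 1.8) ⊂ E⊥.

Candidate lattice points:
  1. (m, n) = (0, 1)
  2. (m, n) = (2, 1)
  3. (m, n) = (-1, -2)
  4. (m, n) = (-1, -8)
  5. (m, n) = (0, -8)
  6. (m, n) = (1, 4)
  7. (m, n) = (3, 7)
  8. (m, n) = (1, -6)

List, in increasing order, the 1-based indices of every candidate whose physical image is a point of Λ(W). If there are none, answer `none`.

β' = (4−√20)/2 ≈ -0.23607.
#1 (0,1): internal coord 0 + (1)·β' = -0.23607; -0.23607 ∉ [0.6, 1.8) → out
#2 (2,1): internal coord 2 + (1)·β' = +1.76393; +1.76393 ∈ [0.6, 1.8) → IN Λ
#3 (-1,-2): internal coord -1 + (-2)·β' = -0.52786; -0.52786 ∉ [0.6, 1.8) → out
#4 (-1,-8): internal coord -1 + (-8)·β' = +0.88854; +0.88854 ∈ [0.6, 1.8) → IN Λ
#5 (0,-8): internal coord 0 + (-8)·β' = +1.88854; +1.88854 ∉ [0.6, 1.8) → out
#6 (1,4): internal coord 1 + (4)·β' = +0.05573; +0.05573 ∉ [0.6, 1.8) → out
#7 (3,7): internal coord 3 + (7)·β' = +1.34752; +1.34752 ∈ [0.6, 1.8) → IN Λ
#8 (1,-6): internal coord 1 + (-6)·β' = +2.41641; +2.41641 ∉ [0.6, 1.8) → out

2, 4, 7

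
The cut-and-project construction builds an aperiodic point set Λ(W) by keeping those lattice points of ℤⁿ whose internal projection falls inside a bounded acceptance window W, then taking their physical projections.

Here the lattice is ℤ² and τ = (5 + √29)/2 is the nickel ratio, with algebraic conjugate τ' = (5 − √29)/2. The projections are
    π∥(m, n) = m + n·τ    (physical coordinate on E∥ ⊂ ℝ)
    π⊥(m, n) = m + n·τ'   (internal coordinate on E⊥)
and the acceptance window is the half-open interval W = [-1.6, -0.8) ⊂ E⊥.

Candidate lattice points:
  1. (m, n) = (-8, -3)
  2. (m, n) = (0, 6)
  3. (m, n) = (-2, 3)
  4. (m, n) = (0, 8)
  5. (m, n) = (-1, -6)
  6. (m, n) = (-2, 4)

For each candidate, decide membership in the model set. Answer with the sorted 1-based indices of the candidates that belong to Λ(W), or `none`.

Compute τ' = (5−√29)/2 = -0.192582, so π⊥(m,n) = m -0.192582·n.
#1 (-8,-3): internal coord -8 + (-3)·τ' = -7.422253; -7.422253 ∉ [-1.6, -0.8) → out
#2 (0,6): internal coord 0 + (6)·τ' = -1.155494; -1.155494 ∈ [-1.6, -0.8) → IN Λ
#3 (-2,3): internal coord -2 + (3)·τ' = -2.577747; -2.577747 ∉ [-1.6, -0.8) → out
#4 (0,8): internal coord 0 + (8)·τ' = -1.540659; -1.540659 ∈ [-1.6, -0.8) → IN Λ
#5 (-1,-6): internal coord -1 + (-6)·τ' = +0.155494; +0.155494 ∉ [-1.6, -0.8) → out
#6 (-2,4): internal coord -2 + (4)·τ' = -2.770330; -2.770330 ∉ [-1.6, -0.8) → out

2, 4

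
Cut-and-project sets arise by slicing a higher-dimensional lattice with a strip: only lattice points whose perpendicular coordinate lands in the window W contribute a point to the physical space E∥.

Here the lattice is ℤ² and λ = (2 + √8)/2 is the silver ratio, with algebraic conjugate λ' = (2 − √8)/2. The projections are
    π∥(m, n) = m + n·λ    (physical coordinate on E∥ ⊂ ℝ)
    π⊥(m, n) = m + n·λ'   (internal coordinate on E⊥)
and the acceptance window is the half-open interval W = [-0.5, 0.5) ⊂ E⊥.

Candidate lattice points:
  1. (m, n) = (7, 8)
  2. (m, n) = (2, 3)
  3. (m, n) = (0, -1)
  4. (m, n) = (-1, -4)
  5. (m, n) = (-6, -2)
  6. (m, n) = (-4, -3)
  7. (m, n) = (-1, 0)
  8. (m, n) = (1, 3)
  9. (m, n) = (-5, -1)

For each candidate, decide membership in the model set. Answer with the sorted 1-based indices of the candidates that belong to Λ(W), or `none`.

3, 8

Compute λ' = (2−√8)/2 = -0.4142, so π⊥(m,n) = m -0.4142·n.
#1 (7,8): internal coord 7 + (8)·λ' = +3.6863; +3.6863 ∉ [-0.5, 0.5) → out
#2 (2,3): internal coord 2 + (3)·λ' = +0.7574; +0.7574 ∉ [-0.5, 0.5) → out
#3 (0,-1): internal coord 0 + (-1)·λ' = +0.4142; +0.4142 ∈ [-0.5, 0.5) → IN Λ
#4 (-1,-4): internal coord -1 + (-4)·λ' = +0.6569; +0.6569 ∉ [-0.5, 0.5) → out
#5 (-6,-2): internal coord -6 + (-2)·λ' = -5.1716; -5.1716 ∉ [-0.5, 0.5) → out
#6 (-4,-3): internal coord -4 + (-3)·λ' = -2.7574; -2.7574 ∉ [-0.5, 0.5) → out
#7 (-1,0): internal coord -1 + (0)·λ' = -1.0000; -1.0000 ∉ [-0.5, 0.5) → out
#8 (1,3): internal coord 1 + (3)·λ' = -0.2426; -0.2426 ∈ [-0.5, 0.5) → IN Λ
#9 (-5,-1): internal coord -5 + (-1)·λ' = -4.5858; -4.5858 ∉ [-0.5, 0.5) → out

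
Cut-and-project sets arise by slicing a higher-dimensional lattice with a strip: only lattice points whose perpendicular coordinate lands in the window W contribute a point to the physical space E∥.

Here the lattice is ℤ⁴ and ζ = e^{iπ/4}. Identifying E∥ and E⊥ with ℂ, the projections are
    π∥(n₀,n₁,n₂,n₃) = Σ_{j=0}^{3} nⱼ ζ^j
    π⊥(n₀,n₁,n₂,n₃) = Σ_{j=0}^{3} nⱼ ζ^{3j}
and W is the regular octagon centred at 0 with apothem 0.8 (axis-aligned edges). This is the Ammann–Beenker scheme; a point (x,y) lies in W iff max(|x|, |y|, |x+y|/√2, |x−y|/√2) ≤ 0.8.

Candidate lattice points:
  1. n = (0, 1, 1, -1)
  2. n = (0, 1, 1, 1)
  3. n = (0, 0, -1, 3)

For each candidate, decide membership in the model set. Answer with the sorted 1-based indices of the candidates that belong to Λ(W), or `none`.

2

With ζ = e^{iπ/4} the internal vectors are ζ^0,ζ^3,ζ^6,ζ^9.
candidate 1: n = (0, 1, 1, -1) → π⊥ ≈ (-1.41421, -1.00000); max(|x|,|y|,|x±y|/√2) = 1.70711 > 0.8 ⇒ ∉ W
candidate 2: n = (0, 1, 1, 1) → π⊥ ≈ (+0.00000, +0.41421); max(|x|,|y|,|x±y|/√2) = 0.41421 ≤ 0.8 ⇒ ∈ W
candidate 3: n = (0, 0, -1, 3) → π⊥ ≈ (+2.12132, +3.12132); max(|x|,|y|,|x±y|/√2) = 3.70711 > 0.8 ⇒ ∉ W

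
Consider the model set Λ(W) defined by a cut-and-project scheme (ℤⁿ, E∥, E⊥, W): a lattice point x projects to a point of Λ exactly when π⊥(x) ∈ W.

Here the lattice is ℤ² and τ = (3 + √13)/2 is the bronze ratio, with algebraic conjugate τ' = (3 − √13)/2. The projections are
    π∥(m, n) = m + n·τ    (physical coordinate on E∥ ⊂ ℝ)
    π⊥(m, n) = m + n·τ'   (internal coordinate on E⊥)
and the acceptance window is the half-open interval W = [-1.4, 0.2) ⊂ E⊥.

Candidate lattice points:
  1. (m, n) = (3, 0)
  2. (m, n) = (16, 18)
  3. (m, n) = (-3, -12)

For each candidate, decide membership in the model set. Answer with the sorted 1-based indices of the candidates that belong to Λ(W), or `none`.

τ' = (3−√13)/2 ≈ -0.3028.
#1 (3,0): internal coord 3 + (0)·τ' = +3.0000; +3.0000 ∉ [-1.4, 0.2) → out
#2 (16,18): internal coord 16 + (18)·τ' = +10.5500; +10.5500 ∉ [-1.4, 0.2) → out
#3 (-3,-12): internal coord -3 + (-12)·τ' = +0.6333; +0.6333 ∉ [-1.4, 0.2) → out

none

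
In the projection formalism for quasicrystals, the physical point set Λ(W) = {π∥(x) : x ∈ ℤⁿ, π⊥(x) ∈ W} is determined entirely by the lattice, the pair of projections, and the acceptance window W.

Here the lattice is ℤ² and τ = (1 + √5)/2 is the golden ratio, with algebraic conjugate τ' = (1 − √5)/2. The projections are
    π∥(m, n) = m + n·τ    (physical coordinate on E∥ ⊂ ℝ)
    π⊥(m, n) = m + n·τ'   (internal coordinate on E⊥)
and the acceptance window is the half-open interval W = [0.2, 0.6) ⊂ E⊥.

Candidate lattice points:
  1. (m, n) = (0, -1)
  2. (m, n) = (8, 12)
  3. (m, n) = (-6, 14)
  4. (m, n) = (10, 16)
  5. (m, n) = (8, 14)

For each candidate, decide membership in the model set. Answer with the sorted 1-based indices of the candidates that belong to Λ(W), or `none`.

2

Compute τ' = (1−√5)/2 = -0.61803, so π⊥(m,n) = m -0.61803·n.
candidate 1: (m,n)=(0,-1) → π∥ = 0-1·τ ≈ -1.61803, π⊥ = 0-1·τ' ≈ 0.61803 ∉ [0.2, 0.6) ⇒ out
candidate 2: (m,n)=(8,12) → π∥ = 8+12·τ ≈ 27.41641, π⊥ = 8+12·τ' ≈ 0.58359 ∈ [0.2, 0.6) ⇒ IN Λ
candidate 3: (m,n)=(-6,14) → π∥ = -6+14·τ ≈ 16.65248, π⊥ = -6+14·τ' ≈ -14.65248 ∉ [0.2, 0.6) ⇒ out
candidate 4: (m,n)=(10,16) → π∥ = 10+16·τ ≈ 35.88854, π⊥ = 10+16·τ' ≈ 0.11146 ∉ [0.2, 0.6) ⇒ out
candidate 5: (m,n)=(8,14) → π∥ = 8+14·τ ≈ 30.65248, π⊥ = 8+14·τ' ≈ -0.65248 ∉ [0.2, 0.6) ⇒ out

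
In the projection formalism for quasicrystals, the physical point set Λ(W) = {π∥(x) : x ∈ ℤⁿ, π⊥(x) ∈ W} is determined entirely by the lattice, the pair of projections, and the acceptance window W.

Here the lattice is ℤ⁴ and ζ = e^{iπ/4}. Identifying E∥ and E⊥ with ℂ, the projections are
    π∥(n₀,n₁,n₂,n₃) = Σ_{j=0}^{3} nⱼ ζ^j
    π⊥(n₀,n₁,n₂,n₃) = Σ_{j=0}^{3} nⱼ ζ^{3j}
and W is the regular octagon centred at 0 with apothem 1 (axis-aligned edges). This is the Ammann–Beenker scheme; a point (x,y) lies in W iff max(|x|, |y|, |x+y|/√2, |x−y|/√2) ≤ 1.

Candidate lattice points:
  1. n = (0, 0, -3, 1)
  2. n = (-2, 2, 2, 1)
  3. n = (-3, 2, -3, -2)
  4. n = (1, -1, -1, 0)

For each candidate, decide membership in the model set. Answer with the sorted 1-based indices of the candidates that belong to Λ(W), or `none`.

π⊥(n) = n₀ + n₁ζ³ + n₂ζ⁶ + n₃ζ⁹ where ζ = e^{iπ/4}.
candidate 1: n = (0, 0, -3, 1) → π⊥ ≈ (+0.70711, +3.70711); max(|x|,|y|,|x±y|/√2) = 3.70711 > 1 ⇒ ∉ W
candidate 2: n = (-2, 2, 2, 1) → π⊥ ≈ (-2.70711, +0.12132); max(|x|,|y|,|x±y|/√2) = 2.70711 > 1 ⇒ ∉ W
candidate 3: n = (-3, 2, -3, -2) → π⊥ ≈ (-5.82843, +3.00000); max(|x|,|y|,|x±y|/√2) = 6.24264 > 1 ⇒ ∉ W
candidate 4: n = (1, -1, -1, 0) → π⊥ ≈ (+1.70711, +0.29289); max(|x|,|y|,|x±y|/√2) = 1.70711 > 1 ⇒ ∉ W

none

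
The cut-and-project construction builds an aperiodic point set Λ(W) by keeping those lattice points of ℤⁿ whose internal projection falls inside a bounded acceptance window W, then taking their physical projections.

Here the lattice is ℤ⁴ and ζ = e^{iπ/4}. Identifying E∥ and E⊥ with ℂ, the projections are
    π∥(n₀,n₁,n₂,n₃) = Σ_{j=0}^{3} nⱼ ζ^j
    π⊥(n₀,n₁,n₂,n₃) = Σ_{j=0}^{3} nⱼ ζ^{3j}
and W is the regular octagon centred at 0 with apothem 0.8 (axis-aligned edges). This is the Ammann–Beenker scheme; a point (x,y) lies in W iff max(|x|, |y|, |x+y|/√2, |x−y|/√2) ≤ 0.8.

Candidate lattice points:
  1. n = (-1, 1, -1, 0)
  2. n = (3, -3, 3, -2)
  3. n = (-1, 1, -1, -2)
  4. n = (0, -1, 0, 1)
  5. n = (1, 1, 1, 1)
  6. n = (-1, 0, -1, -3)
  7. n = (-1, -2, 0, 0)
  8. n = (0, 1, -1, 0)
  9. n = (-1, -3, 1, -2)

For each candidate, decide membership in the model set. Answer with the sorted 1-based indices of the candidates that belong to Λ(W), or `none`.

none

Internal map: ζ^{3j} for j=0..3 gives (1,0), (−√2/2,√2/2), (0,−1), (√2/2,√2/2).
#1 (-1, 1, -1, 0): internal (-1.7071, 1.7071); octagon support 2.4142 vs apothem 0.8 → ∉ W
#2 (3, -3, 3, -2): internal (3.7071, -6.5355); octagon support 7.2426 vs apothem 0.8 → ∉ W
#3 (-1, 1, -1, -2): internal (-3.1213, 0.2929); octagon support 3.1213 vs apothem 0.8 → ∉ W
#4 (0, -1, 0, 1): internal (1.4142, 0.0000); octagon support 1.4142 vs apothem 0.8 → ∉ W
#5 (1, 1, 1, 1): internal (1.0000, 0.4142); octagon support 1.0000 vs apothem 0.8 → ∉ W
#6 (-1, 0, -1, -3): internal (-3.1213, -1.1213); octagon support 3.1213 vs apothem 0.8 → ∉ W
#7 (-1, -2, 0, 0): internal (0.4142, -1.4142); octagon support 1.4142 vs apothem 0.8 → ∉ W
#8 (0, 1, -1, 0): internal (-0.7071, 1.7071); octagon support 1.7071 vs apothem 0.8 → ∉ W
#9 (-1, -3, 1, -2): internal (-0.2929, -4.5355); octagon support 4.5355 vs apothem 0.8 → ∉ W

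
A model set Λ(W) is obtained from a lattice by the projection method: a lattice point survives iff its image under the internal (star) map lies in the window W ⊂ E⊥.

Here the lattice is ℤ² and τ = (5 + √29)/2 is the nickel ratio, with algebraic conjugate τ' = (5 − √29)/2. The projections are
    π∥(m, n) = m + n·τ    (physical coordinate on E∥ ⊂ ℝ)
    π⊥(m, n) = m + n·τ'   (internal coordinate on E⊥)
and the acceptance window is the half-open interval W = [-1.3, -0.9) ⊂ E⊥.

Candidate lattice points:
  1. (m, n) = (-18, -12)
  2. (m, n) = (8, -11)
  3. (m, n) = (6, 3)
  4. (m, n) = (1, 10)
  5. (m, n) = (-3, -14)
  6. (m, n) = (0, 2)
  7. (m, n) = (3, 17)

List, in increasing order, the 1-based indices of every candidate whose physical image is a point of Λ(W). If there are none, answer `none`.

Numerically τ ≈ 5.19258 and τ' = −1/τ ≈ -0.19258.
#1 (-18,-12): internal coord -18 + (-12)·τ' = -15.68901; -15.68901 ∉ [-1.3, -0.9) → out
#2 (8,-11): internal coord 8 + (-11)·τ' = +10.11841; +10.11841 ∉ [-1.3, -0.9) → out
#3 (6,3): internal coord 6 + (3)·τ' = +5.42225; +5.42225 ∉ [-1.3, -0.9) → out
#4 (1,10): internal coord 1 + (10)·τ' = -0.92582; -0.92582 ∈ [-1.3, -0.9) → IN Λ
#5 (-3,-14): internal coord -3 + (-14)·τ' = -0.30385; -0.30385 ∉ [-1.3, -0.9) → out
#6 (0,2): internal coord 0 + (2)·τ' = -0.38516; -0.38516 ∉ [-1.3, -0.9) → out
#7 (3,17): internal coord 3 + (17)·τ' = -0.27390; -0.27390 ∉ [-1.3, -0.9) → out

4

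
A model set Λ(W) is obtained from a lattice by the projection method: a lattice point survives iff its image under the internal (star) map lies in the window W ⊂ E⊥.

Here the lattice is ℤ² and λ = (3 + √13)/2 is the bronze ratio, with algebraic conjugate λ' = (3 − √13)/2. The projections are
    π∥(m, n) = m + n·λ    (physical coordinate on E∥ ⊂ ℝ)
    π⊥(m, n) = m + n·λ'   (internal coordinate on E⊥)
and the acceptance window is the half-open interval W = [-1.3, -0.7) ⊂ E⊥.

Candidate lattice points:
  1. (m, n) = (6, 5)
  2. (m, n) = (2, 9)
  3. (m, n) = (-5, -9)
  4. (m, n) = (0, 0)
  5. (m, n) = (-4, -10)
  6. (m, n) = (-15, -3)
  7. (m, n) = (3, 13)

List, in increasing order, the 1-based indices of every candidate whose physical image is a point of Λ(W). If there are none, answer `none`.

Numerically λ ≈ 3.3028 and λ' = −1/λ ≈ -0.3028.
candidate 1: (m,n)=(6,5) → π∥ = 6+5·λ ≈ 22.5139, π⊥ = 6+5·λ' ≈ 4.4861 ∉ [-1.3, -0.7) ⇒ out
candidate 2: (m,n)=(2,9) → π∥ = 2+9·λ ≈ 31.7250, π⊥ = 2+9·λ' ≈ -0.7250 ∈ [-1.3, -0.7) ⇒ IN Λ
candidate 3: (m,n)=(-5,-9) → π∥ = -5-9·λ ≈ -34.7250, π⊥ = -5-9·λ' ≈ -2.2750 ∉ [-1.3, -0.7) ⇒ out
candidate 4: (m,n)=(0,0) → π∥ = 0+0·λ ≈ 0.0000, π⊥ = 0+0·λ' ≈ 0.0000 ∉ [-1.3, -0.7) ⇒ out
candidate 5: (m,n)=(-4,-10) → π∥ = -4-10·λ ≈ -37.0278, π⊥ = -4-10·λ' ≈ -0.9722 ∈ [-1.3, -0.7) ⇒ IN Λ
candidate 6: (m,n)=(-15,-3) → π∥ = -15-3·λ ≈ -24.9083, π⊥ = -15-3·λ' ≈ -14.0917 ∉ [-1.3, -0.7) ⇒ out
candidate 7: (m,n)=(3,13) → π∥ = 3+13·λ ≈ 45.9361, π⊥ = 3+13·λ' ≈ -0.9361 ∈ [-1.3, -0.7) ⇒ IN Λ

2, 5, 7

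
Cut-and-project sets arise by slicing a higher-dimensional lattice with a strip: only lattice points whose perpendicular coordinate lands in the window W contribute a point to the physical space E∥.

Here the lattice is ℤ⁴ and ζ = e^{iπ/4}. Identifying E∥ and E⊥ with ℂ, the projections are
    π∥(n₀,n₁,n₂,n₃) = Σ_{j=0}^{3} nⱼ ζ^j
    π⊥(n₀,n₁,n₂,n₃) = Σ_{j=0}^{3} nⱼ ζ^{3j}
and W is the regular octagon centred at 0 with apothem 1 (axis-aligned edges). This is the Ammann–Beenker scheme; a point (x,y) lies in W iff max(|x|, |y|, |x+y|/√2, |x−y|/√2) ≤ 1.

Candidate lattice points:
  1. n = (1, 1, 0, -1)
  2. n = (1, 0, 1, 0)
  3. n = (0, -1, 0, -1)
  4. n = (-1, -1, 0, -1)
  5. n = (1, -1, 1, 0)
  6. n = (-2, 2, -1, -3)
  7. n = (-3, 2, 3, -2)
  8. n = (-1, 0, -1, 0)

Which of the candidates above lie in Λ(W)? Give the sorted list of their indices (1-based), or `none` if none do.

Internal map: ζ^{3j} for j=0..3 gives (1,0), (−√2/2,√2/2), (0,−1), (√2/2,√2/2).
#1 (1, 1, 0, -1): internal (-0.4142, 0.0000); octagon support 0.4142 vs apothem 1 → ∈ W
#2 (1, 0, 1, 0): internal (1.0000, -1.0000); octagon support 1.4142 vs apothem 1 → ∉ W
#3 (0, -1, 0, -1): internal (0.0000, -1.4142); octagon support 1.4142 vs apothem 1 → ∉ W
#4 (-1, -1, 0, -1): internal (-1.0000, -1.4142); octagon support 1.7071 vs apothem 1 → ∉ W
#5 (1, -1, 1, 0): internal (1.7071, -1.7071); octagon support 2.4142 vs apothem 1 → ∉ W
#6 (-2, 2, -1, -3): internal (-5.5355, 0.2929); octagon support 5.5355 vs apothem 1 → ∉ W
#7 (-3, 2, 3, -2): internal (-5.8284, -3.0000); octagon support 6.2426 vs apothem 1 → ∉ W
#8 (-1, 0, -1, 0): internal (-1.0000, 1.0000); octagon support 1.4142 vs apothem 1 → ∉ W

1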